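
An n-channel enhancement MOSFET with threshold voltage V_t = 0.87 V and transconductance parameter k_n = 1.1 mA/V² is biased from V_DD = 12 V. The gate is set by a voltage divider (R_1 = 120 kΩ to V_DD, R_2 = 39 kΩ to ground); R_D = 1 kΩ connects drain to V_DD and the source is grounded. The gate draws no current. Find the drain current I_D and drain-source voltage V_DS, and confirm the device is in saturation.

V_G = V_DD·R_2/(R_1+R_2) = 12×39/159 = 2.94 V. With the source grounded, V_GS = V_G = 2.94 V.
Assume saturation: I_D = (k_n/2)(V_GS − V_t)² = (1.1/2)×(2.94 − 0.87)² = 0.55×2.07² = 2.36 mA.
V_DS = V_DD − I_D·R_D = 12 − 2.36×1 = 9.64 V.
Saturation requires V_DS ≥ V_GS − V_t = 2.07 V; 9.64 ≥ 2.07 ✓.

I_D ≈ 2.4 mA, V_DS ≈ 9.6 V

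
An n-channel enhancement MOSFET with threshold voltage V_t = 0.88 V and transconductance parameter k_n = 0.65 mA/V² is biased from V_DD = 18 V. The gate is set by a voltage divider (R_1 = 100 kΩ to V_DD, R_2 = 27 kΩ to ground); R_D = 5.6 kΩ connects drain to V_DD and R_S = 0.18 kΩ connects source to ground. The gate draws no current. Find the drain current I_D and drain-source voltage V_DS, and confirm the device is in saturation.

I_D ≈ 2.1 mA, V_DS ≈ 5.7 V

V_G = V_DD·R_2/(R_1+R_2) = 18×27/127 = 3.83 V.
Assume saturation: I_D = (k_n/2)(V_GS − V_t)² with V_GS = V_G − I_D·R_S = 3.83 − 0.18·I_D.
Substituting gives 0.0105·I_D² − 1.34·I_D + 2.82 = 0, with roots I_D = 2.13 or 126 mA.
The root I_D = 126 mA gives V_GS = -18.8 V ≤ V_t, so take I_D = 2.13 mA.
Then V_GS = 3.44 V and V_DS = V_DD − I_D(R_D+R_S) = 18 − 2.13×5.78 = 5.66 V.
Saturation requires V_DS ≥ V_GS − V_t = 2.56 V; 5.66 ≥ 2.56 ✓.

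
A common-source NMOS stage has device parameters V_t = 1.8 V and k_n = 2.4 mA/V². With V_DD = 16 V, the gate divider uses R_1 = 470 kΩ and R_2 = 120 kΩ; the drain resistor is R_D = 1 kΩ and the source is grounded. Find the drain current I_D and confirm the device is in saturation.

I_D ≈ 2.5 mA

V_G = V_DD·R_2/(R_1+R_2) = 16×120/590 = 3.25 V. With the source grounded, V_GS = V_G = 3.25 V.
Assume saturation: I_D = (k_n/2)(V_GS − V_t)² = (2.4/2)×(3.25 − 1.8)² = 1.2×1.45² = 2.54 mA.
V_DS = V_DD − I_D·R_D = 16 − 2.54×1 = 13.5 V.
Saturation requires V_DS ≥ V_GS − V_t = 1.45 V; 13.5 ≥ 1.45 ✓.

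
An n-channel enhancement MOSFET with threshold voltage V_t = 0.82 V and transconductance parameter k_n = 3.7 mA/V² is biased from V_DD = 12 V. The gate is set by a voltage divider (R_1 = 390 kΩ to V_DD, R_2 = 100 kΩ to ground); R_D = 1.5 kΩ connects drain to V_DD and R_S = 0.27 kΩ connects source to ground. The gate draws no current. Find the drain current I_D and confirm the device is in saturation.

I_D ≈ 2.1 mA

V_G = V_DD·R_2/(R_1+R_2) = 12×100/490 = 2.45 V.
Assume saturation: I_D = (k_n/2)(V_GS − V_t)² with V_GS = V_G − I_D·R_S = 2.45 − 0.27·I_D.
Substituting gives 0.135·I_D² − 2.63·I_D + 4.91 = 0, with roots I_D = 2.09 or 17.4 mA.
The root I_D = 17.4 mA gives V_GS = -2.25 V ≤ V_t, so take I_D = 2.09 mA.
Then V_GS = 1.88 V and V_DS = V_DD − I_D(R_D+R_S) = 12 − 2.09×1.77 = 8.29 V.
Saturation requires V_DS ≥ V_GS − V_t = 1.06 V; 8.29 ≥ 1.06 ✓.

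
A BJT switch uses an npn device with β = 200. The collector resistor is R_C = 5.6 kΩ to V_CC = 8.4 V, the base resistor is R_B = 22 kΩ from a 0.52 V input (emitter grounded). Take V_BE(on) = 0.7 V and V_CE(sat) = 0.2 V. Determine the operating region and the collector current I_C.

V_BB = 0.52 V ≤ V_BE(on) = 0.7 V, so the base-emitter junction is not forward biased.
The transistor is in cutoff: I_B = I_C = 0.

cutoff; I_C ≈ 0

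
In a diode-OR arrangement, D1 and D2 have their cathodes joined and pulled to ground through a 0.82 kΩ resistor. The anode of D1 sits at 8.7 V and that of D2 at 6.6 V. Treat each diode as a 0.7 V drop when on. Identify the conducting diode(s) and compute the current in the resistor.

Assume both conduct. Then node N would need to be at both 8.7−0.7 = 8 V and 6.6−0.7 = 5.9 V, which is impossible.
Assume only D1 conducts: V_N = 8.7 − 0.7 = 8 V, so I_R = 8/0.82 = 9.76 mA.
Check D2: its anode-to-cathode voltage is 6.6 − 8 = -1.4 V < 0.7 V, so it is off. The assumption is consistent.

Only D1 conducts; I_R ≈ 9.8 mA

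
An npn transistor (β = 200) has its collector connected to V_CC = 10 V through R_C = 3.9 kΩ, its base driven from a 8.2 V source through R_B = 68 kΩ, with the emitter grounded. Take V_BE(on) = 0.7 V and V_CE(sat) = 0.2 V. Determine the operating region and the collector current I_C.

saturation; I_C ≈ 2.5 mA

Assume active: I_B = (8.2 − 0.7)/68 = 0.11 mA, giving I_C = β·I_B = 22.1 mA.
But then V_CE = 10 − 22.1×3.9 = -76 V < V_CE(sat) = 0.2 V — impossible in the active region.
So the transistor is saturated. With V_CE = 0.2 V, I_C = (V_CC − 0.2)/R_C = 9.8/3.9 = 2.51 mA.
Check: β·I_B = 22.1 mA > I_C = 2.51 mA, confirming saturation.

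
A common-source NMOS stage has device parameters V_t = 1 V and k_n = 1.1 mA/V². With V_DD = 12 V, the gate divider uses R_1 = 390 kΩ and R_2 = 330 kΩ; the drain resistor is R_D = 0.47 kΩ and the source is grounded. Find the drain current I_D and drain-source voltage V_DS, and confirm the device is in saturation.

I_D ≈ 11 mA, V_DS ≈ 6.8 V

V_G = V_DD·R_2/(R_1+R_2) = 12×330/720 = 5.5 V. With the source grounded, V_GS = V_G = 5.5 V.
Assume saturation: I_D = (k_n/2)(V_GS − V_t)² = (1.1/2)×(5.5 − 1)² = 0.55×4.5² = 11.1 mA.
V_DS = V_DD − I_D·R_D = 12 − 11.1×0.47 = 6.77 V.
Saturation requires V_DS ≥ V_GS − V_t = 4.5 V; 6.77 ≥ 4.5 ✓.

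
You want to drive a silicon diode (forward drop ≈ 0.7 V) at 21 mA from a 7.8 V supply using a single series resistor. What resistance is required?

The resistor drops V_S − V_D = 7.8 − 0.7 = 7.1 V at 21 mA.
R = 7.1 V / 21 mA = 0.338 kΩ.

R ≈ 0.34 kΩ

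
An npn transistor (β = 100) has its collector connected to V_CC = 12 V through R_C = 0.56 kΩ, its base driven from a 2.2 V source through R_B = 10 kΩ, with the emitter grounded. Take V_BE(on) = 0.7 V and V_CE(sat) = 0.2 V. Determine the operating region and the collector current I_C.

Assume active. Base-emitter loop: I_B = (V_BB − V_BE)/R_B = (2.2 − 0.7)/10 = 0.15 mA.
I_C = β·I_B = 100×0.15 = 15 mA.
V_CE = V_CC − I_C·R_C = 12 − 15×0.56 = 3.6 V > V_CE(sat), so the active-region assumption holds.

active; I_C ≈ 15 mA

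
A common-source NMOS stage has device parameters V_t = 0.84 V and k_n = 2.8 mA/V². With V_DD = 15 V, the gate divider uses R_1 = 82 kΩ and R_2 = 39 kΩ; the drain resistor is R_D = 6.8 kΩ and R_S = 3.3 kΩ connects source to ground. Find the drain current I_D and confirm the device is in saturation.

V_G = V_DD·R_2/(R_1+R_2) = 15×39/121 = 4.83 V.
Assume saturation: I_D = (k_n/2)(V_GS − V_t)² with V_GS = V_G − I_D·R_S = 4.83 − 3.3·I_D.
Substituting gives 15.2·I_D² − 37.9·I_D + 22.3 = 0, with roots I_D = 0.96 or 1.53 mA.
The root I_D = 1.53 mA gives V_GS = -0.204 V ≤ V_t, so take I_D = 0.96 mA.
Then V_GS = 1.67 V and V_DS = V_DD − I_D(R_D+R_S) = 15 − 0.96×10.1 = 5.31 V.
Saturation requires V_DS ≥ V_GS − V_t = 0.828 V; 5.31 ≥ 0.828 ✓.

I_D ≈ 0.96 mA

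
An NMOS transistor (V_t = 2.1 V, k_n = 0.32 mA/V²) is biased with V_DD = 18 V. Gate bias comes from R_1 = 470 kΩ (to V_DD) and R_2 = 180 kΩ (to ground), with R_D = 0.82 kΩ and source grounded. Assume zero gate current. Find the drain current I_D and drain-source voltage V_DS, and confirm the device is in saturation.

V_G = V_DD·R_2/(R_1+R_2) = 18×180/650 = 4.98 V. With the source grounded, V_GS = V_G = 4.98 V.
Assume saturation: I_D = (k_n/2)(V_GS − V_t)² = (0.32/2)×(4.98 − 2.1)² = 0.16×2.88² = 1.33 mA.
V_DS = V_DD − I_D·R_D = 18 − 1.33×0.82 = 16.9 V.
Saturation requires V_DS ≥ V_GS − V_t = 2.88 V; 16.9 ≥ 2.88 ✓.

I_D ≈ 1.3 mA, V_DS ≈ 17 V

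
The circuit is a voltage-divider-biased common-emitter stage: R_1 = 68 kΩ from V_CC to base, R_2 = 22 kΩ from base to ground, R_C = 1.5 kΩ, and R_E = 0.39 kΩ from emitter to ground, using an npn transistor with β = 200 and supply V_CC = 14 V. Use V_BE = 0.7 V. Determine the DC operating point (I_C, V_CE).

I_C ≈ 5.7 mA, V_CE ≈ 3.2 V

Thevenize the base divider: V_Th = V_CC·R_2/(R_1+R_2) = 14×22/90 = 3.42 V, R_Th = R_1‖R_2 = 16.6 kΩ.
Base-emitter loop: V_Th = I_B·R_Th + V_BE + (β+1)I_B·R_E, so I_B = (3.42 − 0.7) / (16.6 + 201×0.39) = 0.0287 mA.
I_C = β·I_B = 200×0.0287 = 5.73 mA, and I_E = (β+1)I_B = 5.76 mA.
V_CE = V_CC − I_C·R_C − I_E·R_E = 14 − 5.73×1.5 − 5.76×0.39 = 3.16 V.
V_CE = 3.16 V > 0.2 V confirms active-region operation.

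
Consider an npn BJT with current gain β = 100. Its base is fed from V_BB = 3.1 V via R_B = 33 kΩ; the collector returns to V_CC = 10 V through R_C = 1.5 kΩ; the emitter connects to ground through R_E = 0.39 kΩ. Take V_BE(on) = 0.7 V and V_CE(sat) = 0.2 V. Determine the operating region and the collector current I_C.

Assume active. Base-emitter loop: I_B = (V_BB − V_BE)/(R_B + (β+1)R_E) = (3.1 − 0.7)/(33 + 101×0.39) = 0.0332 mA.
I_C = β·I_B = 100×0.0332 = 3.32 mA.
V_CE = V_CC − I_C·R_C − I_E·R_E = 10 − 3.32×1.5 − 3.35×0.39 = 3.72 V > V_CE(sat), so the active-region assumption holds.

active; I_C ≈ 3.3 mA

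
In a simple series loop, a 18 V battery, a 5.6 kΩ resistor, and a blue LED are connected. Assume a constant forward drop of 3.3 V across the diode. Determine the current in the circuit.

KVL around the loop: 18 = V_D + I·R = 3.3 + I × 5.6 kΩ.
So I = (18 − 3.3) / 5.6 kΩ = 14.7 / 5.6 = 2.62 mA.

I ≈ 2.6 mA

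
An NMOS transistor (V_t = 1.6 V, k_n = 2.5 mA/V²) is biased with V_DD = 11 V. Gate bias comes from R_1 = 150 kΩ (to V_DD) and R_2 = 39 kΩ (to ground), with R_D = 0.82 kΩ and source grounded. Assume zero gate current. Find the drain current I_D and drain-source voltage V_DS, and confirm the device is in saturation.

V_G = V_DD·R_2/(R_1+R_2) = 11×39/189 = 2.27 V. With the source grounded, V_GS = V_G = 2.27 V.
Assume saturation: I_D = (k_n/2)(V_GS − V_t)² = (2.5/2)×(2.27 − 1.6)² = 1.25×0.67² = 0.561 mA.
V_DS = V_DD − I_D·R_D = 11 − 0.561×0.82 = 10.5 V.
Saturation requires V_DS ≥ V_GS − V_t = 0.67 V; 10.5 ≥ 0.67 ✓.

I_D ≈ 0.56 mA, V_DS ≈ 11 V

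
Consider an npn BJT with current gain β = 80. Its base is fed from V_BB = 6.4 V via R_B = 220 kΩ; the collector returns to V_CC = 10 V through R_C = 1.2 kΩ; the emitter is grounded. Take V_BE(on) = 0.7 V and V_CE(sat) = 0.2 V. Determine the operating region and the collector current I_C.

active; I_C ≈ 2.1 mA

Assume active. Base-emitter loop: I_B = (V_BB − V_BE)/R_B = (6.4 − 0.7)/220 = 0.0259 mA.
I_C = β·I_B = 80×0.0259 = 2.07 mA.
V_CE = V_CC − I_C·R_C = 10 − 2.07×1.2 = 7.51 V > V_CE(sat), so the active-region assumption holds.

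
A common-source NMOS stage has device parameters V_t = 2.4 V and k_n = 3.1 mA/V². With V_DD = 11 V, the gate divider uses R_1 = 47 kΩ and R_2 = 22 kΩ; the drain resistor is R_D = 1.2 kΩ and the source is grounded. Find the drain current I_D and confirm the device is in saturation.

V_G = V_DD·R_2/(R_1+R_2) = 11×22/69 = 3.51 V. With the source grounded, V_GS = V_G = 3.51 V.
Assume saturation: I_D = (k_n/2)(V_GS − V_t)² = (3.1/2)×(3.51 − 2.4)² = 1.55×1.11² = 1.9 mA.
V_DS = V_DD − I_D·R_D = 11 − 1.9×1.2 = 8.72 V.
Saturation requires V_DS ≥ V_GS − V_t = 1.11 V; 8.72 ≥ 1.11 ✓.

I_D ≈ 1.9 mA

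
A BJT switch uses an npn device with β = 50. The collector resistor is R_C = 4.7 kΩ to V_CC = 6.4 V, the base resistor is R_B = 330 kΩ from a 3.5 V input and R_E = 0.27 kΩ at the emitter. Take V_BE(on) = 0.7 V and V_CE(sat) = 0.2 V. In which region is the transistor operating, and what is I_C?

active; I_C ≈ 0.41 mA

Assume active. Base-emitter loop: I_B = (V_BB − V_BE)/(R_B + (β+1)R_E) = (3.5 − 0.7)/(330 + 51×0.27) = 0.00814 mA.
I_C = β·I_B = 50×0.00814 = 0.407 mA.
V_CE = V_CC − I_C·R_C − I_E·R_E = 6.4 − 0.407×4.7 − 0.415×0.27 = 4.37 V > V_CE(sat), so the active-region assumption holds.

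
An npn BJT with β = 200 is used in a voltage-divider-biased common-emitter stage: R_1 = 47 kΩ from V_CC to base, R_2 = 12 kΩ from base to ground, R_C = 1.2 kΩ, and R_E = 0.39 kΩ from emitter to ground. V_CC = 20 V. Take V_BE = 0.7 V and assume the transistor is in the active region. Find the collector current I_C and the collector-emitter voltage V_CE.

Thevenize the base divider: V_Th = V_CC·R_2/(R_1+R_2) = 20×12/59 = 4.07 V, R_Th = R_1‖R_2 = 9.56 kΩ.
Base-emitter loop: V_Th = I_B·R_Th + V_BE + (β+1)I_B·R_E, so I_B = (4.07 − 0.7) / (9.56 + 201×0.39) = 0.0383 mA.
I_C = β·I_B = 200×0.0383 = 7.66 mA, and I_E = (β+1)I_B = 7.7 mA.
V_CE = V_CC − I_C·R_C − I_E·R_E = 20 − 7.66×1.2 − 7.7×0.39 = 7.81 V.
V_CE = 7.81 V > 0.2 V confirms active-region operation.

I_C ≈ 7.7 mA, V_CE ≈ 7.8 V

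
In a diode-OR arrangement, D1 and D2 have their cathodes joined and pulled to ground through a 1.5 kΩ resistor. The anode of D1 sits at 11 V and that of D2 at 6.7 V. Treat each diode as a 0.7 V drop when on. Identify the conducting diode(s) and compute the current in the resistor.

Assume both conduct. Then node N would need to be at both 11−0.7 = 10.3 V and 6.7−0.7 = 6 V, which is impossible.
Assume only D1 conducts: V_N = 11 − 0.7 = 10.3 V, so I_R = 10.3/1.5 = 6.87 mA.
Check D2: its anode-to-cathode voltage is 6.7 − 10.3 = -3.6 V < 0.7 V, so it is off. The assumption is consistent.

Only D1 conducts; I_R ≈ 6.9 mA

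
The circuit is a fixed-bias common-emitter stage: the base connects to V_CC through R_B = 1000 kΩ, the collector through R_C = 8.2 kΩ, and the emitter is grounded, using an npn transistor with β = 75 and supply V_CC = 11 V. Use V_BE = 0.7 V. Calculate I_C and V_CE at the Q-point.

I_C ≈ 0.77 mA, V_CE ≈ 4.7 V

Base loop: V_CC = I_B·R_B + V_BE, so I_B = (11 − 0.7)/1000 kΩ = 0.0103 mA.
In the active region I_C = β·I_B = 75 × 0.0103 = 0.772 mA.
Collector loop: V_CE = V_CC − I_C·R_C = 11 − 0.772×8.2 = 4.67 V.
Since V_CE = 4.67 V > V_CE(sat) ≈ 0.2 V, the transistor is in the active region as assumed.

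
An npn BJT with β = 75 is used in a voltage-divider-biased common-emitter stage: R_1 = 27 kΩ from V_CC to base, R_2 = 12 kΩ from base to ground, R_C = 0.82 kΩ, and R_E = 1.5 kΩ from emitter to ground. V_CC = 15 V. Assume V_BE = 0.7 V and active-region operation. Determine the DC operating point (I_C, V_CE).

I_C ≈ 2.4 mA, V_CE ≈ 9.4 V

Thevenize the base divider: V_Th = V_CC·R_2/(R_1+R_2) = 15×12/39 = 4.62 V, R_Th = R_1‖R_2 = 8.31 kΩ.
Base-emitter loop: V_Th = I_B·R_Th + V_BE + (β+1)I_B·R_E, so I_B = (4.62 − 0.7) / (8.31 + 76×1.5) = 0.032 mA.
I_C = β·I_B = 75×0.032 = 2.4 mA, and I_E = (β+1)I_B = 2.43 mA.
V_CE = V_CC − I_C·R_C − I_E·R_E = 15 − 2.4×0.82 − 2.43×1.5 = 9.38 V.
V_CE = 9.38 V > 0.2 V confirms active-region operation.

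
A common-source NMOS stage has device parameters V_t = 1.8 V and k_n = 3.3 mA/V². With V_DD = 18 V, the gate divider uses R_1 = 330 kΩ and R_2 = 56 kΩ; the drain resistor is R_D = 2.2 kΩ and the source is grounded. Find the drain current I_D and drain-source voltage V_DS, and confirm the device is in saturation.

V_G = V_DD·R_2/(R_1+R_2) = 18×56/386 = 2.61 V. With the source grounded, V_GS = V_G = 2.61 V.
Assume saturation: I_D = (k_n/2)(V_GS − V_t)² = (3.3/2)×(2.61 − 1.8)² = 1.65×0.811² = 1.09 mA.
V_DS = V_DD − I_D·R_D = 18 − 1.09×2.2 = 15.6 V.
Saturation requires V_DS ≥ V_GS − V_t = 0.811 V; 15.6 ≥ 0.811 ✓.

I_D ≈ 1.1 mA, V_DS ≈ 16 V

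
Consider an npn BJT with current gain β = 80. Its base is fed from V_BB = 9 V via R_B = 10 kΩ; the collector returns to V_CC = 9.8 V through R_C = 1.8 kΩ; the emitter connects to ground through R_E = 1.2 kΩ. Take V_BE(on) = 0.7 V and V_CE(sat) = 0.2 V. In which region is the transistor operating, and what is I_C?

saturation; I_C ≈ 3 mA

Assume active: I_B = (9 − 0.7)/(10 + 81×1.2) = 0.0774 mA, I_C = β·I_B = 6.19 mA.
Then V_CE = 9.8 − 6.19×1.8 − 6.27×1.2 = -8.88 V < 0.2 V — the active assumption fails.
Re-solve with V_CE = 0.2 V. KCL at the emitter: V_E/R_E = (V_BB−0.7−V_E)/R_B + (V_CC−0.2−V_E)/R_C, giving V_E = 4.14 V.
I_C = (V_CC − 0.2 − V_E)/R_C = (9.6 − 4.14)/1.8 = 3.03 mA.
Check: I_B = (8.3 − 4.14)/10 = 0.416 mA, and β·I_B = 33.3 mA > I_C, confirming saturation.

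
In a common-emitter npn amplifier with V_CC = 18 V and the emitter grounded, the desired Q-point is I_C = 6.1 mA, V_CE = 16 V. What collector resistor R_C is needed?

Collector loop: V_CC = I_C·R_C + V_CE.
R_C = (V_CC − V_CE)/I_C = (18 − 16)/6.1 = 0.328 kΩ.

R_C ≈ 0.33 kΩ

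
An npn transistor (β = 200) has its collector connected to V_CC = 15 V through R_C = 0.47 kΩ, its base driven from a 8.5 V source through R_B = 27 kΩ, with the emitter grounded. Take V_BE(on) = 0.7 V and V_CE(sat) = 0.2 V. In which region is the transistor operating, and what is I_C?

Assume active: I_B = (8.5 − 0.7)/27 = 0.289 mA, giving I_C = β·I_B = 57.8 mA.
But then V_CE = 15 − 57.8×0.47 = -12.2 V < V_CE(sat) = 0.2 V — impossible in the active region.
So the transistor is saturated. With V_CE = 0.2 V, I_C = (V_CC − 0.2)/R_C = 14.8/0.47 = 31.5 mA.
Check: β·I_B = 57.8 mA > I_C = 31.5 mA, confirming saturation.

saturation; I_C ≈ 31 mA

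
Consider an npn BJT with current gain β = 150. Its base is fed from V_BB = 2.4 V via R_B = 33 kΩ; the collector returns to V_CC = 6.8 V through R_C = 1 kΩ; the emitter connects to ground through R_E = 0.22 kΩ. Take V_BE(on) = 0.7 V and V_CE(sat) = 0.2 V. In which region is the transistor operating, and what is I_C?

Assume active. Base-emitter loop: I_B = (V_BB − V_BE)/(R_B + (β+1)R_E) = (2.4 − 0.7)/(33 + 151×0.22) = 0.0257 mA.
I_C = β·I_B = 150×0.0257 = 3.85 mA.
V_CE = V_CC − I_C·R_C − I_E·R_E = 6.8 − 3.85×1 − 3.88×0.22 = 2.1 V > V_CE(sat), so the active-region assumption holds.

active; I_C ≈ 3.9 mA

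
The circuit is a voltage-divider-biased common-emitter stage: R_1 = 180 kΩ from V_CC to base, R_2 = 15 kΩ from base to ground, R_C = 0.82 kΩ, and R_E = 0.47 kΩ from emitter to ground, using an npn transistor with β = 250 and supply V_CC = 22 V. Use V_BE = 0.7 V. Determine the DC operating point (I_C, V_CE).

I_C ≈ 1.9 mA, V_CE ≈ 20 V

Thevenize the base divider: V_Th = V_CC·R_2/(R_1+R_2) = 22×15/195 = 1.69 V, R_Th = R_1‖R_2 = 13.8 kΩ.
Base-emitter loop: V_Th = I_B·R_Th + V_BE + (β+1)I_B·R_E, so I_B = (1.69 − 0.7) / (13.8 + 251×0.47) = 0.00753 mA.
I_C = β·I_B = 250×0.00753 = 1.88 mA, and I_E = (β+1)I_B = 1.89 mA.
V_CE = V_CC − I_C·R_C − I_E·R_E = 22 − 1.88×0.82 − 1.89×0.47 = 19.6 V.
V_CE = 19.6 V > 0.2 V confirms active-region operation.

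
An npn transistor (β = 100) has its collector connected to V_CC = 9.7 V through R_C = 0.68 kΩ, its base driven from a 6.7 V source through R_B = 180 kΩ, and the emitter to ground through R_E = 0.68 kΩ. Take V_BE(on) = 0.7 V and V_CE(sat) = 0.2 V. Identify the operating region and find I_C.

Assume active. Base-emitter loop: I_B = (V_BB − V_BE)/(R_B + (β+1)R_E) = (6.7 − 0.7)/(180 + 101×0.68) = 0.0241 mA.
I_C = β·I_B = 100×0.0241 = 2.41 mA.
V_CE = V_CC − I_C·R_C − I_E·R_E = 9.7 − 2.41×0.68 − 2.44×0.68 = 6.4 V > V_CE(sat), so the active-region assumption holds.

active; I_C ≈ 2.4 mA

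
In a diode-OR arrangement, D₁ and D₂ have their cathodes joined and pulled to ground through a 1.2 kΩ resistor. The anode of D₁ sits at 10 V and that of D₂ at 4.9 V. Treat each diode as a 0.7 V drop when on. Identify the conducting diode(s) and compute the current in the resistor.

Only D₁ conducts; I_R ≈ 7.8 mA

Assume both conduct. Then node N would need to be at both 10−0.7 = 9.3 V and 4.9−0.7 = 4.2 V, which is impossible.
Assume only D₁ conducts: V_N = 10 − 0.7 = 9.3 V, so I_R = 9.3/1.2 = 7.75 mA.
Check D₂: its anode-to-cathode voltage is 4.9 − 9.3 = -4.4 V < 0.7 V, so it is off. The assumption is consistent.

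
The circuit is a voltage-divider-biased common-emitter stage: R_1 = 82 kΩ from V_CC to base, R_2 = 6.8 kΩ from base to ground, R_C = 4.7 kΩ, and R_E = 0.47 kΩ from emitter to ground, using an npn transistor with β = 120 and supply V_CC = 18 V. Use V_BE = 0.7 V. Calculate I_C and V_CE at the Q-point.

Thevenize the base divider: V_Th = V_CC·R_2/(R_1+R_2) = 18×6.8/88.8 = 1.38 V, R_Th = R_1‖R_2 = 6.28 kΩ.
Base-emitter loop: V_Th = I_B·R_Th + V_BE + (β+1)I_B·R_E, so I_B = (1.38 − 0.7) / (6.28 + 121×0.47) = 0.0107 mA.
I_C = β·I_B = 120×0.0107 = 1.29 mA, and I_E = (β+1)I_B = 1.3 mA.
V_CE = V_CC − I_C·R_C − I_E·R_E = 18 − 1.29×4.7 − 1.3×0.47 = 11.3 V.
V_CE = 11.3 V > 0.2 V confirms active-region operation.

I_C ≈ 1.3 mA, V_CE ≈ 11 V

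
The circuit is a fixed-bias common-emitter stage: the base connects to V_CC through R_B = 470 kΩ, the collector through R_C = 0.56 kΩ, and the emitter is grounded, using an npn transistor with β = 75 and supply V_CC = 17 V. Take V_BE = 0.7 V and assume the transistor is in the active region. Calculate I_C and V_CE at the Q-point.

Base loop: V_CC = I_B·R_B + V_BE, so I_B = (17 − 0.7)/470 kΩ = 0.0347 mA.
In the active region I_C = β·I_B = 75 × 0.0347 = 2.6 mA.
Collector loop: V_CE = V_CC − I_C·R_C = 17 − 2.6×0.56 = 15.5 V.
Since V_CE = 15.5 V > V_CE(sat) ≈ 0.2 V, the transistor is in the active region as assumed.

I_C ≈ 2.6 mA, V_CE ≈ 16 V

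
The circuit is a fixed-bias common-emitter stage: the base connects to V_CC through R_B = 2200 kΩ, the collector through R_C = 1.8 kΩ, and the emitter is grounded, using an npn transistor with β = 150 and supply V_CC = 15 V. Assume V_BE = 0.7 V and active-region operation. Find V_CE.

Base loop: V_CC = I_B·R_B + V_BE, so I_B = (15 − 0.7)/2200 kΩ = 0.0065 mA.
In the active region I_C = β·I_B = 150 × 0.0065 = 0.975 mA.
Collector loop: V_CE = V_CC − I_C·R_C = 15 − 0.975×1.8 = 13.2 V.
Since V_CE = 13.2 V > V_CE(sat) ≈ 0.2 V, the transistor is in the active region as assumed.

V_CE ≈ 13 V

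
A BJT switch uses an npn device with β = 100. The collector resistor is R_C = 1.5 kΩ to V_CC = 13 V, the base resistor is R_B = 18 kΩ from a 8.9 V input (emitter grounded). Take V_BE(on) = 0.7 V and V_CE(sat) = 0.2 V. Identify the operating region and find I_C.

saturation; I_C ≈ 8.5 mA

Assume active: I_B = (8.9 − 0.7)/18 = 0.456 mA, giving I_C = β·I_B = 45.6 mA.
But then V_CE = 13 − 45.6×1.5 = -55.3 V < V_CE(sat) = 0.2 V — impossible in the active region.
So the transistor is saturated. With V_CE = 0.2 V, I_C = (V_CC − 0.2)/R_C = 12.8/1.5 = 8.53 mA.
Check: β·I_B = 45.6 mA > I_C = 8.53 mA, confirming saturation.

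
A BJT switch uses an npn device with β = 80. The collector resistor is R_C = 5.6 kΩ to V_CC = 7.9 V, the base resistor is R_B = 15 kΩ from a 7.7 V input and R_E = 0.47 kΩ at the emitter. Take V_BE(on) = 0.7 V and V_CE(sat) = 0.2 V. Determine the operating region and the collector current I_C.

saturation; I_C ≈ 1.2 mA

Assume active: I_B = (7.7 − 0.7)/(15 + 81×0.47) = 0.132 mA, I_C = β·I_B = 10.6 mA.
Then V_CE = 7.9 − 10.6×5.6 − 10.7×0.47 = -56.2 V < 0.2 V — the active assumption fails.
Re-solve with V_CE = 0.2 V. KCL at the emitter: V_E/R_E = (V_BB−0.7−V_E)/R_B + (V_CC−0.2−V_E)/R_C, giving V_E = 0.776 V.
I_C = (V_CC − 0.2 − V_E)/R_C = (7.7 − 0.776)/5.6 = 1.24 mA.
Check: I_B = (7 − 0.776)/15 = 0.415 mA, and β·I_B = 33.2 mA > I_C, confirming saturation.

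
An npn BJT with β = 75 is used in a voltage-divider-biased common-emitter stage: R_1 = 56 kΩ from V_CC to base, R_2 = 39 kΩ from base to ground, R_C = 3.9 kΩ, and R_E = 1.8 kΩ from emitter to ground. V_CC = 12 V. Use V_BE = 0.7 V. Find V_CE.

Thevenize the base divider: V_Th = V_CC·R_2/(R_1+R_2) = 12×39/95 = 4.93 V, R_Th = R_1‖R_2 = 23 kΩ.
Base-emitter loop: V_Th = I_B·R_Th + V_BE + (β+1)I_B·R_E, so I_B = (4.93 − 0.7) / (23 + 76×1.8) = 0.0264 mA.
I_C = β·I_B = 75×0.0264 = 1.98 mA, and I_E = (β+1)I_B = 2.01 mA.
V_CE = V_CC − I_C·R_C − I_E·R_E = 12 − 1.98×3.9 − 2.01×1.8 = 0.645 V.
V_CE = 0.645 V > 0.2 V confirms active-region operation.

V_CE ≈ 0.65 V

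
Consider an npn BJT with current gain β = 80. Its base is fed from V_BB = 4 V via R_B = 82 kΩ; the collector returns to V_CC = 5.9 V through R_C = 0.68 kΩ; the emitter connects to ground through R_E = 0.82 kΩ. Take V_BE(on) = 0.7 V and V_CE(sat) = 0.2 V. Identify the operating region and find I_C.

Assume active. Base-emitter loop: I_B = (V_BB − V_BE)/(R_B + (β+1)R_E) = (4 − 0.7)/(82 + 81×0.82) = 0.0222 mA.
I_C = β·I_B = 80×0.0222 = 1.78 mA.
V_CE = V_CC − I_C·R_C − I_E·R_E = 5.9 − 1.78×0.68 − 1.8×0.82 = 3.21 V > V_CE(sat), so the active-region assumption holds.

active; I_C ≈ 1.8 mA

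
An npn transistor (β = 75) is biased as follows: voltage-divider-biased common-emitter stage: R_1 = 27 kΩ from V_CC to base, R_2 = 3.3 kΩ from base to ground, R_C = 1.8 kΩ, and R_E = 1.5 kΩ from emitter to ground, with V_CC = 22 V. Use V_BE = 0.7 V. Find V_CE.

Thevenize the base divider: V_Th = V_CC·R_2/(R_1+R_2) = 22×3.3/30.3 = 2.4 V, R_Th = R_1‖R_2 = 2.94 kΩ.
Base-emitter loop: V_Th = I_B·R_Th + V_BE + (β+1)I_B·R_E, so I_B = (2.4 − 0.7) / (2.94 + 76×1.5) = 0.0145 mA.
I_C = β·I_B = 75×0.0145 = 1.09 mA, and I_E = (β+1)I_B = 1.1 mA.
V_CE = V_CC − I_C·R_C − I_E·R_E = 22 − 1.09×1.8 − 1.1×1.5 = 18.4 V.
V_CE = 18.4 V > 0.2 V confirms active-region operation.

V_CE ≈ 18 V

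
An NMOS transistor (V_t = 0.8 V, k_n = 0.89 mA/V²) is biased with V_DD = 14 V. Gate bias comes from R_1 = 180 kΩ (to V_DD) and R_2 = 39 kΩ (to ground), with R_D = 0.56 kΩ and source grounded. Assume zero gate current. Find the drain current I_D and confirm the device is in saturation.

V_G = V_DD·R_2/(R_1+R_2) = 14×39/219 = 2.49 V. With the source grounded, V_GS = V_G = 2.49 V.
Assume saturation: I_D = (k_n/2)(V_GS − V_t)² = (0.89/2)×(2.49 − 0.8)² = 0.445×1.69² = 1.28 mA.
V_DS = V_DD − I_D·R_D = 14 − 1.28×0.56 = 13.3 V.
Saturation requires V_DS ≥ V_GS − V_t = 1.69 V; 13.3 ≥ 1.69 ✓.

I_D ≈ 1.3 mA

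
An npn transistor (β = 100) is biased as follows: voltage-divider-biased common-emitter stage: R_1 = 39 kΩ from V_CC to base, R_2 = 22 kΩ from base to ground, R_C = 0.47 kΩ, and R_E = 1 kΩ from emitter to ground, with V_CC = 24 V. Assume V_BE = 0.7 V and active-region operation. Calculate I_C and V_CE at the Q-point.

Thevenize the base divider: V_Th = V_CC·R_2/(R_1+R_2) = 24×22/61 = 8.66 V, R_Th = R_1‖R_2 = 14.1 kΩ.
Base-emitter loop: V_Th = I_B·R_Th + V_BE + (β+1)I_B·R_E, so I_B = (8.66 − 0.7) / (14.1 + 101×1) = 0.0691 mA.
I_C = β·I_B = 100×0.0691 = 6.91 mA, and I_E = (β+1)I_B = 6.98 mA.
V_CE = V_CC − I_C·R_C − I_E·R_E = 24 − 6.91×0.47 − 6.98×1 = 13.8 V.
V_CE = 13.8 V > 0.2 V confirms active-region operation.

I_C ≈ 6.9 mA, V_CE ≈ 14 V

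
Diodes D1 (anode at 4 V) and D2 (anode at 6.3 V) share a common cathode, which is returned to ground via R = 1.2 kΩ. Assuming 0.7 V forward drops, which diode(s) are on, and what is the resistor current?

Only D2 conducts; I_R ≈ 4.7 mA

Assume both conduct. Then node N would need to be at both 4−0.7 = 3.3 V and 6.3−0.7 = 5.6 V, which is impossible.
Assume only D2 conducts: V_N = 6.3 − 0.7 = 5.6 V, so I_R = 5.6/1.2 = 4.67 mA.
Check D1: its anode-to-cathode voltage is 4 − 5.6 = -1.6 V < 0.7 V, so it is off. The assumption is consistent.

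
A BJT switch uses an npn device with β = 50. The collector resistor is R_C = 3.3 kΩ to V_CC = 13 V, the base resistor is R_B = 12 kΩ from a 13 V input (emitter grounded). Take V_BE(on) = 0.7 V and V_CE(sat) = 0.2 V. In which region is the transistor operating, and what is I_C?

Assume active: I_B = (13 − 0.7)/12 = 1.03 mA, giving I_C = β·I_B = 51.3 mA.
But then V_CE = 13 − 51.3×3.3 = -156 V < V_CE(sat) = 0.2 V — impossible in the active region.
So the transistor is saturated. With V_CE = 0.2 V, I_C = (V_CC − 0.2)/R_C = 12.8/3.3 = 3.88 mA.
Check: β·I_B = 51.3 mA > I_C = 3.88 mA, confirming saturation.

saturation; I_C ≈ 3.9 mA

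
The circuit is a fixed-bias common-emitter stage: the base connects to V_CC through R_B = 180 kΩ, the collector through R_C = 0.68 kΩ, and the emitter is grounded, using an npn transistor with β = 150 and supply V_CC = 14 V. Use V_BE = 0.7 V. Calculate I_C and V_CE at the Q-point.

Base loop: V_CC = I_B·R_B + V_BE, so I_B = (14 − 0.7)/180 kΩ = 0.0739 mA.
In the active region I_C = β·I_B = 150 × 0.0739 = 11.1 mA.
Collector loop: V_CE = V_CC − I_C·R_C = 14 − 11.1×0.68 = 6.46 V.
Since V_CE = 6.46 V > V_CE(sat) ≈ 0.2 V, the transistor is in the active region as assumed.

I_C ≈ 11 mA, V_CE ≈ 6.5 V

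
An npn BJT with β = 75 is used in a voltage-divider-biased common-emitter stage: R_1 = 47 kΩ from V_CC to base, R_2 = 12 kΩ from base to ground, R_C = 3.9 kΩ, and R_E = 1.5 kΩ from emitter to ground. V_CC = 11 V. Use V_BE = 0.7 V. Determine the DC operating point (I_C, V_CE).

Thevenize the base divider: V_Th = V_CC·R_2/(R_1+R_2) = 11×12/59 = 2.24 V, R_Th = R_1‖R_2 = 9.56 kΩ.
Base-emitter loop: V_Th = I_B·R_Th + V_BE + (β+1)I_B·R_E, so I_B = (2.24 − 0.7) / (9.56 + 76×1.5) = 0.0124 mA.
I_C = β·I_B = 75×0.0124 = 0.933 mA, and I_E = (β+1)I_B = 0.946 mA.
V_CE = V_CC − I_C·R_C − I_E·R_E = 11 − 0.933×3.9 − 0.946×1.5 = 5.94 V.
V_CE = 5.94 V > 0.2 V confirms active-region operation.

I_C ≈ 0.93 mA, V_CE ≈ 5.9 V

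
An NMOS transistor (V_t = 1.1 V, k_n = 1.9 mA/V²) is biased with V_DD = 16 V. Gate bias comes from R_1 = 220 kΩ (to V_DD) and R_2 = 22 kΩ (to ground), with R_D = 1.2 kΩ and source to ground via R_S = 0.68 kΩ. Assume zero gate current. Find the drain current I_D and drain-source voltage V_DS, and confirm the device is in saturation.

V_G = V_DD·R_2/(R_1+R_2) = 16×22/242 = 1.45 V.
Assume saturation: I_D = (k_n/2)(V_GS − V_t)² with V_GS = V_G − I_D·R_S = 1.45 − 0.68·I_D.
Substituting gives 0.439·I_D² − 1.46·I_D + 0.119 = 0, with roots I_D = 0.084 or 3.24 mA.
The root I_D = 3.24 mA gives V_GS = -0.745 V ≤ V_t, so take I_D = 0.084 mA.
Then V_GS = 1.4 V and V_DS = V_DD − I_D(R_D+R_S) = 16 − 0.084×1.88 = 15.8 V.
Saturation requires V_DS ≥ V_GS − V_t = 0.297 V; 15.8 ≥ 0.297 ✓.

I_D ≈ 0.084 mA, V_DS ≈ 16 V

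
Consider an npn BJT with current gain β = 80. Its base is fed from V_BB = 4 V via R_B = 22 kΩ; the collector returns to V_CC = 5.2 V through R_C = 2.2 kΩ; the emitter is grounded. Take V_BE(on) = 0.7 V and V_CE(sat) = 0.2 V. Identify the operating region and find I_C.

Assume active: I_B = (4 − 0.7)/22 = 0.15 mA, giving I_C = β·I_B = 12 mA.
But then V_CE = 5.2 − 12×2.2 = -21.2 V < V_CE(sat) = 0.2 V — impossible in the active region.
So the transistor is saturated. With V_CE = 0.2 V, I_C = (V_CC − 0.2)/R_C = 5/2.2 = 2.27 mA.
Check: β·I_B = 12 mA > I_C = 2.27 mA, confirming saturation.

saturation; I_C ≈ 2.3 mA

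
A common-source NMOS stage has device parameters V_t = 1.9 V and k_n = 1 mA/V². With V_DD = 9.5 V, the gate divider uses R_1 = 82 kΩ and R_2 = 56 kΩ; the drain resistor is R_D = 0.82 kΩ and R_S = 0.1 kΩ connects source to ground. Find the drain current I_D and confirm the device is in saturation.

V_G = V_DD·R_2/(R_1+R_2) = 9.5×56/138 = 3.86 V.
Assume saturation: I_D = (k_n/2)(V_GS − V_t)² with V_GS = V_G − I_D·R_S = 3.86 − 0.1·I_D.
Substituting gives 0.005·I_D² − 1.2·I_D + 1.91 = 0, with roots I_D = 1.61 or 237 mA.
The root I_D = 237 mA gives V_GS = -19.9 V ≤ V_t, so take I_D = 1.61 mA.
Then V_GS = 3.69 V and V_DS = V_DD − I_D(R_D+R_S) = 9.5 − 1.61×0.92 = 8.02 V.
Saturation requires V_DS ≥ V_GS − V_t = 1.79 V; 8.02 ≥ 1.79 ✓.

I_D ≈ 1.6 mA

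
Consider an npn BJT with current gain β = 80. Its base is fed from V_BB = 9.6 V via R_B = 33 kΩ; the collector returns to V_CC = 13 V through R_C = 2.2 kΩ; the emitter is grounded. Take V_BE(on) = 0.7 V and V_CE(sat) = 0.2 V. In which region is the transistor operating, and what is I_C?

Assume active: I_B = (9.6 − 0.7)/33 = 0.27 mA, giving I_C = β·I_B = 21.6 mA.
But then V_CE = 13 − 21.6×2.2 = -34.5 V < V_CE(sat) = 0.2 V — impossible in the active region.
So the transistor is saturated. With V_CE = 0.2 V, I_C = (V_CC − 0.2)/R_C = 12.8/2.2 = 5.82 mA.
Check: β·I_B = 21.6 mA > I_C = 5.82 mA, confirming saturation.

saturation; I_C ≈ 5.8 mA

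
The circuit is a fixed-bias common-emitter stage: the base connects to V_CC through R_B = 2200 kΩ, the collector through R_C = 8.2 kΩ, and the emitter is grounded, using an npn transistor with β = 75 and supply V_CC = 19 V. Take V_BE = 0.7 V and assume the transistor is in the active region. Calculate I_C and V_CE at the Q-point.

I_C ≈ 0.62 mA, V_CE ≈ 14 V

Base loop: V_CC = I_B·R_B + V_BE, so I_B = (19 − 0.7)/2200 kΩ = 0.00832 mA.
In the active region I_C = β·I_B = 75 × 0.00832 = 0.624 mA.
Collector loop: V_CE = V_CC − I_C·R_C = 19 − 0.624×8.2 = 13.9 V.
Since V_CE = 13.9 V > V_CE(sat) ≈ 0.2 V, the transistor is in the active region as assumed.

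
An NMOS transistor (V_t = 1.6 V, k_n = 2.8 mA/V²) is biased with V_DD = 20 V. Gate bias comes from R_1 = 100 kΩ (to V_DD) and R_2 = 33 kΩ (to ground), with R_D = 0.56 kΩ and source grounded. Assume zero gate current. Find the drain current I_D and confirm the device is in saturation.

I_D ≈ 16 mA

V_G = V_DD·R_2/(R_1+R_2) = 20×33/133 = 4.96 V. With the source grounded, V_GS = V_G = 4.96 V.
Assume saturation: I_D = (k_n/2)(V_GS − V_t)² = (2.8/2)×(4.96 − 1.6)² = 1.4×3.36² = 15.8 mA.
V_DS = V_DD − I_D·R_D = 20 − 15.8×0.56 = 11.1 V.
Saturation requires V_DS ≥ V_GS − V_t = 3.36 V; 11.1 ≥ 3.36 ✓.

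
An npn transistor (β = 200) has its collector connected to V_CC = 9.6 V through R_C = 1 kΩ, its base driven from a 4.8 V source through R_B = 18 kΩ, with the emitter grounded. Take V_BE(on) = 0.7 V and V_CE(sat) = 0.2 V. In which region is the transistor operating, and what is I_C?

Assume active: I_B = (4.8 − 0.7)/18 = 0.228 mA, giving I_C = β·I_B = 45.6 mA.
But then V_CE = 9.6 − 45.6×1 = -36 V < V_CE(sat) = 0.2 V — impossible in the active region.
So the transistor is saturated. With V_CE = 0.2 V, I_C = (V_CC − 0.2)/R_C = 9.4/1 = 9.4 mA.
Check: β·I_B = 45.6 mA > I_C = 9.4 mA, confirming saturation.

saturation; I_C ≈ 9.4 mA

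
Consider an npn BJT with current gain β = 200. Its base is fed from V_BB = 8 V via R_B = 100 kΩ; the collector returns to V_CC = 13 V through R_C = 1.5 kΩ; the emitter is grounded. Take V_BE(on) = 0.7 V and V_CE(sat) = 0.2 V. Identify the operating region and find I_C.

saturation; I_C ≈ 8.5 mA

Assume active: I_B = (8 − 0.7)/100 = 0.073 mA, giving I_C = β·I_B = 14.6 mA.
But then V_CE = 13 − 14.6×1.5 = -8.9 V < V_CE(sat) = 0.2 V — impossible in the active region.
So the transistor is saturated. With V_CE = 0.2 V, I_C = (V_CC − 0.2)/R_C = 12.8/1.5 = 8.53 mA.
Check: β·I_B = 14.6 mA > I_C = 8.53 mA, confirming saturation.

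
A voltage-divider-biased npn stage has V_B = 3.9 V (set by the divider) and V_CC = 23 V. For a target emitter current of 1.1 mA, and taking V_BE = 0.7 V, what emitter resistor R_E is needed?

V_E = V_B − V_BE = 3.9 − 0.7 = 3.2 V.
R_E = V_E / I_E = 3.2 / 1.1 = 2.91 kΩ.

R_E ≈ 2.9 kΩ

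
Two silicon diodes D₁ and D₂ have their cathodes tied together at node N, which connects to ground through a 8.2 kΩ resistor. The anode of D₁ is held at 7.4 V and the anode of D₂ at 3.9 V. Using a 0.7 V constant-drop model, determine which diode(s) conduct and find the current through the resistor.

Only D₁ conducts; I_R ≈ 0.82 mA

Assume both conduct. Then node N would need to be at both 7.4−0.7 = 6.7 V and 3.9−0.7 = 3.2 V, which is impossible.
Assume only D₁ conducts: V_N = 7.4 − 0.7 = 6.7 V, so I_R = 6.7/8.2 = 0.817 mA.
Check D₂: its anode-to-cathode voltage is 3.9 − 6.7 = -2.8 V < 0.7 V, so it is off. The assumption is consistent.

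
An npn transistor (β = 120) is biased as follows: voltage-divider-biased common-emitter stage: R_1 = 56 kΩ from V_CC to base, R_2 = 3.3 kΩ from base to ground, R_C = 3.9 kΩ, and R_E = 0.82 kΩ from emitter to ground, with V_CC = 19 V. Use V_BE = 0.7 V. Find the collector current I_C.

Thevenize the base divider: V_Th = V_CC·R_2/(R_1+R_2) = 19×3.3/59.3 = 1.06 V, R_Th = R_1‖R_2 = 3.12 kΩ.
Base-emitter loop: V_Th = I_B·R_Th + V_BE + (β+1)I_B·R_E, so I_B = (1.06 − 0.7) / (3.12 + 121×0.82) = 0.00349 mA.
I_C = β·I_B = 120×0.00349 = 0.419 mA, and I_E = (β+1)I_B = 0.423 mA.
V_CE = V_CC − I_C·R_C − I_E·R_E = 19 − 0.419×3.9 − 0.423×0.82 = 17 V.
V_CE = 17 V > 0.2 V confirms active-region operation.

I_C ≈ 0.42 mA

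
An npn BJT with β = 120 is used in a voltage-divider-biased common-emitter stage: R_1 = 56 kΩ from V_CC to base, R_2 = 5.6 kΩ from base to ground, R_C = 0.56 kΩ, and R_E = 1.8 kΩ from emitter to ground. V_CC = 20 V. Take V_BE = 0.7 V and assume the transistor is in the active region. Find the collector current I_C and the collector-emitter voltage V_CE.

Thevenize the base divider: V_Th = V_CC·R_2/(R_1+R_2) = 20×5.6/61.6 = 1.82 V, R_Th = R_1‖R_2 = 5.09 kΩ.
Base-emitter loop: V_Th = I_B·R_Th + V_BE + (β+1)I_B·R_E, so I_B = (1.82 − 0.7) / (5.09 + 121×1.8) = 0.00502 mA.
I_C = β·I_B = 120×0.00502 = 0.602 mA, and I_E = (β+1)I_B = 0.607 mA.
V_CE = V_CC − I_C·R_C − I_E·R_E = 20 − 0.602×0.56 − 0.607×1.8 = 18.6 V.
V_CE = 18.6 V > 0.2 V confirms active-region operation.

I_C ≈ 0.6 mA, V_CE ≈ 19 V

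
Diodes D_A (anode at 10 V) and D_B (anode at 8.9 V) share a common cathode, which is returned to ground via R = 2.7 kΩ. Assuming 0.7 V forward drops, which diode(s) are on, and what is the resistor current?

Assume both conduct. Then node N would need to be at both 10−0.7 = 9.3 V and 8.9−0.7 = 8.2 V, which is impossible.
Assume only D_A conducts: V_N = 10 − 0.7 = 9.3 V, so I_R = 9.3/2.7 = 3.44 mA.
Check D_B: its anode-to-cathode voltage is 8.9 − 9.3 = -0.4 V < 0.7 V, so it is off. The assumption is consistent.

Only D_A conducts; I_R ≈ 3.4 mA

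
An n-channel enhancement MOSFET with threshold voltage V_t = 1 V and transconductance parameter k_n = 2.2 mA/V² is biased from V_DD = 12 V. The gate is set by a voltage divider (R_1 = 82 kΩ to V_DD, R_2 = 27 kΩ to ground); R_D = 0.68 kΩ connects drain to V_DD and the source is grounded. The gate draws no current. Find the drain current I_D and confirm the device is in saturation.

I_D ≈ 4.3 mA

V_G = V_DD·R_2/(R_1+R_2) = 12×27/109 = 2.97 V. With the source grounded, V_GS = V_G = 2.97 V.
Assume saturation: I_D = (k_n/2)(V_GS − V_t)² = (2.2/2)×(2.97 − 1)² = 1.1×1.97² = 4.28 mA.
V_DS = V_DD − I_D·R_D = 12 − 4.28×0.68 = 9.09 V.
Saturation requires V_DS ≥ V_GS − V_t = 1.97 V; 9.09 ≥ 1.97 ✓.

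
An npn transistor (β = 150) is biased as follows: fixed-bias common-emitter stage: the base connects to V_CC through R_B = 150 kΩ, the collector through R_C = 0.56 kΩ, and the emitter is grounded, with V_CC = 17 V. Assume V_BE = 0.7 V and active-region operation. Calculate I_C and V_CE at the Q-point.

I_C ≈ 16 mA, V_CE ≈ 7.9 V

Base loop: V_CC = I_B·R_B + V_BE, so I_B = (17 − 0.7)/150 kΩ = 0.109 mA.
In the active region I_C = β·I_B = 150 × 0.109 = 16.3 mA.
Collector loop: V_CE = V_CC − I_C·R_C = 17 − 16.3×0.56 = 7.87 V.
Since V_CE = 7.87 V > V_CE(sat) ≈ 0.2 V, the transistor is in the active region as assumed.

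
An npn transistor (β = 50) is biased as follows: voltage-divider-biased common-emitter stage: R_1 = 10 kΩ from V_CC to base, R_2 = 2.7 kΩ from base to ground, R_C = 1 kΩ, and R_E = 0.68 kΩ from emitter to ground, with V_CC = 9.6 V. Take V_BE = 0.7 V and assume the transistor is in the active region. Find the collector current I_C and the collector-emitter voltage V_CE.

I_C ≈ 1.8 mA, V_CE ≈ 6.5 V

Thevenize the base divider: V_Th = V_CC·R_2/(R_1+R_2) = 9.6×2.7/12.7 = 2.04 V, R_Th = R_1‖R_2 = 2.13 kΩ.
Base-emitter loop: V_Th = I_B·R_Th + V_BE + (β+1)I_B·R_E, so I_B = (2.04 − 0.7) / (2.13 + 51×0.68) = 0.0364 mA.
I_C = β·I_B = 50×0.0364 = 1.82 mA, and I_E = (β+1)I_B = 1.86 mA.
V_CE = V_CC − I_C·R_C − I_E·R_E = 9.6 − 1.82×1 − 1.86×0.68 = 6.51 V.
V_CE = 6.51 V > 0.2 V confirms active-region operation.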